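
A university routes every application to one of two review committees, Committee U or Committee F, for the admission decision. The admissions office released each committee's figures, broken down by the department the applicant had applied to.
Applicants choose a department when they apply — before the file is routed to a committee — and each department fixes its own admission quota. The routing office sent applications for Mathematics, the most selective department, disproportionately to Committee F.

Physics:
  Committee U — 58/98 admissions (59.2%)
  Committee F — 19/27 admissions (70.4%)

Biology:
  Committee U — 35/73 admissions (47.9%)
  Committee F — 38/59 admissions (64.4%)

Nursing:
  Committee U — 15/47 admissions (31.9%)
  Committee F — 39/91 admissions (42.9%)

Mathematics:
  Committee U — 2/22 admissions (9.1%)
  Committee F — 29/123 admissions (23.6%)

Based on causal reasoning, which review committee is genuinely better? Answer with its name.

Committee F

Department differs across review committees for reasons unrelated to any effect of the review committee itself, and it separately predicts the outcome — a classic confounder. We must compare within department levels.
Within each level — Physics: 59.2% vs 70.4%; Biology: 47.9% vs 64.4%; Nursing: 31.9% vs 42.9%; Mathematics: 9.1% vs 23.6% — Committee F is higher every time.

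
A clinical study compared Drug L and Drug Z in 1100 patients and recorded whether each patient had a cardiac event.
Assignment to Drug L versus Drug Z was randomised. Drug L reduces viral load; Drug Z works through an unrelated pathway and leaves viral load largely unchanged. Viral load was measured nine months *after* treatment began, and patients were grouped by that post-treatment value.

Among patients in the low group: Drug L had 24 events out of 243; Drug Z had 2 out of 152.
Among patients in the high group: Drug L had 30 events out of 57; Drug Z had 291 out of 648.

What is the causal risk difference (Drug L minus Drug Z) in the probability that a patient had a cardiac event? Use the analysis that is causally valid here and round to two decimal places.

Within every viral load level Drug Z has the lower rate, yet pooled Drug L does — Simpson's reversal.
Viral load is recorded after the drug and is itself shifted by it — it sits on the causal path from drug to outcome. Conditioning on a mediator would strip out part of the effect we want; the pooled comparison gives the total causal effect.
The causal difference is the pooled difference: 0.180 − 0.366 = -0.186.

-0.19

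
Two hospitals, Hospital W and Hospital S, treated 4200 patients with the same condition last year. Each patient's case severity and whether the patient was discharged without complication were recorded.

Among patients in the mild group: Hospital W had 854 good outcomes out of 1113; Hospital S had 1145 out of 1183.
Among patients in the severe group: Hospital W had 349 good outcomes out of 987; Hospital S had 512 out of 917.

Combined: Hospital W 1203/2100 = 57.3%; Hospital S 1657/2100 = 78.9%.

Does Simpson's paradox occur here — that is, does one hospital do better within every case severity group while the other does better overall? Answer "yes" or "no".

Within each case severity level (mild 76.7% vs 96.8%; severe 35.4% vs 55.8%), Hospital S has the higher rate every time. Pooled: 57.3% vs 78.9% — Hospital S has the higher rate overall. They agree.

no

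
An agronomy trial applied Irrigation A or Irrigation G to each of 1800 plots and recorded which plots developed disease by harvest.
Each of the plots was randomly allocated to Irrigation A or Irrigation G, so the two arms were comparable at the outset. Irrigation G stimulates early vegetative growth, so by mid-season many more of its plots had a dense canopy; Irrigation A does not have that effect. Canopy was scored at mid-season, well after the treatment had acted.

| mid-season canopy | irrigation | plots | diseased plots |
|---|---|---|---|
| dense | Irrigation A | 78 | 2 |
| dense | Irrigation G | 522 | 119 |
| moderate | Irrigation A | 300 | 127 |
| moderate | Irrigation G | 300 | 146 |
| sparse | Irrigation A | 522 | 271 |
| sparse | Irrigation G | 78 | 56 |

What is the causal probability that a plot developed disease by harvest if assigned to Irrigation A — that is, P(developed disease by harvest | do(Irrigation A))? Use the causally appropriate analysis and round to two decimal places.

0.44

Within every mid-season canopy level Irrigation A has the lower rate, yet pooled Irrigation G does — Simpson's reversal.
Because the irrigation influences mid-season canopy, mid-season canopy is a post-treatment mediator, not a confounder. Stratifying on it would bias the estimate; the causal effect is the crude pooled difference.
So P(outcome | do(Irrigation A)) is just the pooled rate for Irrigation A: 400/900 = 0.444.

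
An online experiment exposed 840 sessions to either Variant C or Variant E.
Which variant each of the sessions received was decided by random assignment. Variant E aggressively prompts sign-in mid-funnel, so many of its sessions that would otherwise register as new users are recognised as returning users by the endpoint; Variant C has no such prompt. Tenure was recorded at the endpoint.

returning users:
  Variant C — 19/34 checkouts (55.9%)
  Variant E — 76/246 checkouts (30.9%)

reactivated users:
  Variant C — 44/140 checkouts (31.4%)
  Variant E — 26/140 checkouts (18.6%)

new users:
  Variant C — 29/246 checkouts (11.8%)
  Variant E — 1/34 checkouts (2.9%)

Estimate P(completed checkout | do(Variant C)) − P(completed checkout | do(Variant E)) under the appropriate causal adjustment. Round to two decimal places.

The distribution of user tenure is itself part of what the variant does — it is an intermediate outcome. Holding it fixed would remove that part of the effect; the total effect is the pooled difference.
The causal difference is the pooled difference: 0.219 − 0.245 = -0.026.

-0.03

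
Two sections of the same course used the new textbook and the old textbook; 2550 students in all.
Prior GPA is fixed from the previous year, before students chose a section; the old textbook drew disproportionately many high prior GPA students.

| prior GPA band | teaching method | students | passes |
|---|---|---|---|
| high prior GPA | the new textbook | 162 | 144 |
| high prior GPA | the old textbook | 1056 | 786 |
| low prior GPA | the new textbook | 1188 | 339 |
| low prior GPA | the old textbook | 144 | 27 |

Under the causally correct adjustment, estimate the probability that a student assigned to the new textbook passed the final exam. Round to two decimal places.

Within every prior GPA band level the new textbook has the higher rate, yet pooled the old textbook does — Simpson's reversal.
The imbalance in prior GPA band arose from how students were allocated, not from anything the teaching method did; and prior GPA band independently affects the outcome. The pooled gap is confounded — condition on prior GPA band.
Standardising the new textbook to the population prior GPA band mix: 0.478·144/162 + 0.522·339/1188 = 0.574.

0.57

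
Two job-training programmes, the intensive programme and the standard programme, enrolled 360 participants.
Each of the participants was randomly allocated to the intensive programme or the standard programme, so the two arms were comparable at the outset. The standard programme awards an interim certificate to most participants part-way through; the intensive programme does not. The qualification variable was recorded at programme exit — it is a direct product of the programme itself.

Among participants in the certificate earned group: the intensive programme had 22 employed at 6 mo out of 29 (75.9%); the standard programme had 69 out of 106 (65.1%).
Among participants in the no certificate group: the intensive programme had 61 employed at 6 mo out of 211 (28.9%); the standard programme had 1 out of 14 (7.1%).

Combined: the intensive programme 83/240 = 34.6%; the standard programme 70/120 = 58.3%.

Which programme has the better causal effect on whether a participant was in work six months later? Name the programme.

The qualification attained during the programme-specific comparison favours the intensive programme throughout, but the pooled figures favour the standard programme. The question is whether to condition on qualification attained during the programme.
Qualification attained during the programme is downstream of the programme. One should not condition on a consequence of treatment, so the overall rates are the right comparison.
Pooled: the intensive programme 34.6% vs the standard programme 58.3%; the standard programme is higher overall.

the standard programme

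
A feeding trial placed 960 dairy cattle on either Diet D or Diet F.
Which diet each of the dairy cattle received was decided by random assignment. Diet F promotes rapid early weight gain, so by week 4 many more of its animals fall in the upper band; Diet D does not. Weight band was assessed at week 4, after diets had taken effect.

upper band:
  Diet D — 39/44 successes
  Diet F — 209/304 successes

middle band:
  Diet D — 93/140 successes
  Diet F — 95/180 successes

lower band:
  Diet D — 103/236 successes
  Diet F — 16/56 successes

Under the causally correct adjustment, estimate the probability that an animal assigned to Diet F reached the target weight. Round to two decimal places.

Week-4 weight band here is a post-treatment variable shaped by the diet; conditioning on it would introduce bias rather than remove it. The overall comparison is the causal one.
So P(outcome | do(Diet F)) is just the pooled rate for Diet F: 320/540 = 0.593.

0.59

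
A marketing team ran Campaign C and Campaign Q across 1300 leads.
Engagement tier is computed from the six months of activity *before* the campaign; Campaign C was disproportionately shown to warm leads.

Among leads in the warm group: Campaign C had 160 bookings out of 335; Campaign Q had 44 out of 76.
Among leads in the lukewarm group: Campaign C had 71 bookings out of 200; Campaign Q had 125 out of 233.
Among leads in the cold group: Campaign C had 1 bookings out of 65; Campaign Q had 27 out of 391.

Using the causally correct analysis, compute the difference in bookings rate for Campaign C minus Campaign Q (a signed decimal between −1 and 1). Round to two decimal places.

The engagement tier-specific comparison favours Campaign Q throughout, but the pooled figures favour Campaign C. The question is whether to condition on engagement tier.
Engagement tier is set before the campaign has any effect — it is not caused by the campaign — and it independently drives the outcome. That makes it a confounder, so the causal comparison is within engagement tier levels.
Adjusting over the population distribution of engagement tier: 0.316·(0.478−0.579) + 0.333·(0.355−0.536) + 0.351·(0.015−0.069) = -0.111.

-0.11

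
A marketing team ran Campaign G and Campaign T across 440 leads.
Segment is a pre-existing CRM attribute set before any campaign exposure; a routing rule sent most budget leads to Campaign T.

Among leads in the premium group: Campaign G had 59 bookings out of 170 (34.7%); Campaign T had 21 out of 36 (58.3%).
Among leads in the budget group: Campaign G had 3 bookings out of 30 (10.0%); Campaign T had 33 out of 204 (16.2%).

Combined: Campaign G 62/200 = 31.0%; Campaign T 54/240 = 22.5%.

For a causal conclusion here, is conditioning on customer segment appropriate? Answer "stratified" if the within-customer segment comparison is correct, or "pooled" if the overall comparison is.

stratified

The stratified and pooled comparisons disagree (Campaign T wins within each customer segment; Campaign G wins overall), so the answer turns on the causal role of customer segment.
The imbalance in customer segment arose from how leads were allocated, not from anything the campaign did; and customer segment independently affects the outcome. The pooled gap is confounded — condition on customer segment.
Within each level — premium: 34.7% vs 58.3%; budget: 10.0% vs 16.2% — Campaign T is higher every time.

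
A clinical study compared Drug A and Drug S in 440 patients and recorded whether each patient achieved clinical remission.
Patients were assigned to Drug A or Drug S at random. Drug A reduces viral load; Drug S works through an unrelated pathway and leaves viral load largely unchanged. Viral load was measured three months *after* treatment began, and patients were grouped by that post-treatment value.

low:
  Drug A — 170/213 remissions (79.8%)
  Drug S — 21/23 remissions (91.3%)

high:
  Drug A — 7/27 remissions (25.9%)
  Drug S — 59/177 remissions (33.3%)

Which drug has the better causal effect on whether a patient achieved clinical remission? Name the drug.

Stratifying would compare drugs among patients the drugs themselves sorted into viral load groups — a form of selection on an intermediate. The unconditioned pooled rates give the total causal effect.
Pooled: Drug A 73.8% vs Drug S 40.0%; Drug A is higher overall.

Drug A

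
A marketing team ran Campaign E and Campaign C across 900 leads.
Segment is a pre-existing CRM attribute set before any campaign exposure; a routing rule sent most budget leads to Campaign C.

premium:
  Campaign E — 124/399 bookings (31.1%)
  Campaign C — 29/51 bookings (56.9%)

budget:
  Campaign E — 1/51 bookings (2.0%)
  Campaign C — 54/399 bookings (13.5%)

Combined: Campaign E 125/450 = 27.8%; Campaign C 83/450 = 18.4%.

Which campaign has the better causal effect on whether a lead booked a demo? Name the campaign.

Campaign C

The customer segment-specific comparison favours Campaign C throughout, but the pooled figures favour Campaign E. The question is whether to condition on customer segment.
Customer segment is set before the campaign has any effect — it is not caused by the campaign — and it independently drives the outcome. That makes it a confounder, so the causal comparison is within customer segment levels.
Within each level — premium: 31.1% vs 56.9%; budget: 2.0% vs 13.5% — Campaign C is higher every time.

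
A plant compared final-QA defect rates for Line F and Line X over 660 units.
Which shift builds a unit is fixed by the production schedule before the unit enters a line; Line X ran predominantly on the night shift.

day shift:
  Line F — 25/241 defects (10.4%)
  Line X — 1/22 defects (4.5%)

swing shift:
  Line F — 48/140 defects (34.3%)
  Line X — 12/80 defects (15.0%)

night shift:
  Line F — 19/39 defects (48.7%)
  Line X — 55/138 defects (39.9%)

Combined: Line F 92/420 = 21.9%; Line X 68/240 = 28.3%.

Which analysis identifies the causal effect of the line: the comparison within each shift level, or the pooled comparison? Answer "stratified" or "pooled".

Shift satisfies the back-door criterion: it is not a descendant of the line, and it blocks the spurious path from line to outcome. Adjusting for it (i.e., using the within-shift rates) gives the causal effect.
Within each level — day shift: 10.4% vs 4.5%; swing shift: 34.3% vs 15.0%; night shift: 48.7% vs 39.9% — Line X is lower every time.

stratified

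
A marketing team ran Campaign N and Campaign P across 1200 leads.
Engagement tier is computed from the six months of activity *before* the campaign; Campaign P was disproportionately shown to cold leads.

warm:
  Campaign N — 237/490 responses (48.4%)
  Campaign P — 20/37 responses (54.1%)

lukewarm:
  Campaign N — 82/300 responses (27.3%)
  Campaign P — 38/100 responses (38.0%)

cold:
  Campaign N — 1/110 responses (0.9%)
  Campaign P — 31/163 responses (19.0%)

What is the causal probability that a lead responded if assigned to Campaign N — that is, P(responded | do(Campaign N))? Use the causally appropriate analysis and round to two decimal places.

Here engagement tier is a common cause — it drives both which campaign a case falls under and the outcome. The crude comparison mixes populations; the stratum-specific rates are the causally relevant ones.
Standardising Campaign N to the population engagement tier mix: 0.439·237/490 + 0.333·82/300 + 0.228·1/110 = 0.306.

0.31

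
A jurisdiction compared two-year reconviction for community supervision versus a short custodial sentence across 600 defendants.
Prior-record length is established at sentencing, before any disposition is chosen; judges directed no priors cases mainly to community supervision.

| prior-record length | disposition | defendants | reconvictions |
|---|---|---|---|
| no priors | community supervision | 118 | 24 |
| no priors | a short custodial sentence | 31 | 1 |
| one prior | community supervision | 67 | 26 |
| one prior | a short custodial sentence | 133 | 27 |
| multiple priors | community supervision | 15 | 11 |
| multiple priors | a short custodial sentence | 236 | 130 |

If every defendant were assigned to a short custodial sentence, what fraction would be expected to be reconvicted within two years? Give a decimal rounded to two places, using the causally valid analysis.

0.31

Prior-record length differs across dispositions for reasons unrelated to any effect of the disposition itself, and it separately predicts the outcome — a classic confounder. We must compare within prior-record length levels.
Standardising a short custodial sentence to the population prior-record length mix: 0.248·1/31 + 0.333·27/133 + 0.418·130/236 = 0.306.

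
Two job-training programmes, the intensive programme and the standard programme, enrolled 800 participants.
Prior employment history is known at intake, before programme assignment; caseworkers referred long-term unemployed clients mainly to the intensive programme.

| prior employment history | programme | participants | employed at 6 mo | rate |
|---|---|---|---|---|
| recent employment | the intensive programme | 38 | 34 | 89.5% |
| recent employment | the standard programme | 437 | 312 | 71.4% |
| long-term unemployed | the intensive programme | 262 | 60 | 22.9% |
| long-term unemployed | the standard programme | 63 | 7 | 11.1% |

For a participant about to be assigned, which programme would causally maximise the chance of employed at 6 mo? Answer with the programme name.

Prior employment history is set before the programme has any effect — it is not caused by the programme — and it independently drives the outcome. That makes it a confounder, so the causal comparison is within prior employment history levels.
Within each level — recent employment: 89.5% vs 71.4%; long-term unemployed: 22.9% vs 11.1% — the intensive programme is higher every time.

the intensive programme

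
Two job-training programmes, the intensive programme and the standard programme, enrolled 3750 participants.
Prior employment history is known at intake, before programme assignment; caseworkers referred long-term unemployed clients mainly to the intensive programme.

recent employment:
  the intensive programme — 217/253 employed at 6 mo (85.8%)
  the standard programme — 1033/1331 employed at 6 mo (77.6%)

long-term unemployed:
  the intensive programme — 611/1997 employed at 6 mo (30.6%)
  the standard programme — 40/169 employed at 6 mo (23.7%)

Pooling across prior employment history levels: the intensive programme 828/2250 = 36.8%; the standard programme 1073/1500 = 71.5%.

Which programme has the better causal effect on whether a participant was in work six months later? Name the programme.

The stratified and pooled comparisons disagree (the intensive programme wins within each prior employment history; the standard programme wins overall), so the answer turns on the causal role of prior employment history.
Here prior employment history is a common cause — it drives both which programme a case falls under and the outcome. The crude comparison mixes populations; the stratum-specific rates are the causally relevant ones.
Within each level — recent employment: 85.8% vs 77.6%; long-term unemployed: 30.6% vs 23.7% — the intensive programme is higher every time.

the intensive programme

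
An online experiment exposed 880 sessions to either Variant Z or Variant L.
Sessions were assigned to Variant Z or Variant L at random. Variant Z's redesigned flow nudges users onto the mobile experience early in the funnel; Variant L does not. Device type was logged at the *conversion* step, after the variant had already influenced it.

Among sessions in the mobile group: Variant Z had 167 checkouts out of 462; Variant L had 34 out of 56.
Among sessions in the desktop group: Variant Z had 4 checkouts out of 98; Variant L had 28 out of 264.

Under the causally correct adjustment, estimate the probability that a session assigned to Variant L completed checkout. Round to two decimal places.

The device type-specific comparison favours Variant L throughout, but the pooled figures favour Variant Z. The question is whether to condition on device type.
Device type is downstream of the variant. One should not condition on a consequence of treatment, so the overall rates are the right comparison.
So P(outcome | do(Variant L)) is just the pooled rate for Variant L: 62/320 = 0.194.

0.19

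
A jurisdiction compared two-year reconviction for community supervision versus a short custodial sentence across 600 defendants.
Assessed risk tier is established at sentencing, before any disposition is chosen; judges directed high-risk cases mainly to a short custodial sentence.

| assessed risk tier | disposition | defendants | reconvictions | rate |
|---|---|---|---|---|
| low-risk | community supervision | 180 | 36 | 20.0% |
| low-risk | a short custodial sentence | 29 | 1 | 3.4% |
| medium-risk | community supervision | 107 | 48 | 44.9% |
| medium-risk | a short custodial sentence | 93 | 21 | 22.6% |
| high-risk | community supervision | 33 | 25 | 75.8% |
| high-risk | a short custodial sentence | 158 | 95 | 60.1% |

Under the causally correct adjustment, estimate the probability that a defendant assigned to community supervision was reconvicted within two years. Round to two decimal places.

0.46

Since assessed risk tier is a pre-existing factor (not a product of the disposition) and it affects the outcome on its own, it is a confounder. The stratified rates, not the pooled rate, identify the causal effect.
Standardising community supervision to the population assessed risk tier mix: 0.348·36/180 + 0.333·48/107 + 0.318·25/33 = 0.460.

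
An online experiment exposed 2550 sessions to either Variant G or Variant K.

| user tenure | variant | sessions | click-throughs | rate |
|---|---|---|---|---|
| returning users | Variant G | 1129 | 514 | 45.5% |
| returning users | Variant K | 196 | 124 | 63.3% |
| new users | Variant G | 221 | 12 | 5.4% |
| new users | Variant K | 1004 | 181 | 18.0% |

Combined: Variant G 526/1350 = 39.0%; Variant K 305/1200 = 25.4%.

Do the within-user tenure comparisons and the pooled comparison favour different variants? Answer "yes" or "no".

Within each user tenure level (returning users 45.5% vs 63.3%; new users 5.4% vs 18.0%), Variant K has the higher rate every time. Pooled: 39.0% vs 25.4% — Variant G has the higher rate overall. The two comparisons disagree.

yes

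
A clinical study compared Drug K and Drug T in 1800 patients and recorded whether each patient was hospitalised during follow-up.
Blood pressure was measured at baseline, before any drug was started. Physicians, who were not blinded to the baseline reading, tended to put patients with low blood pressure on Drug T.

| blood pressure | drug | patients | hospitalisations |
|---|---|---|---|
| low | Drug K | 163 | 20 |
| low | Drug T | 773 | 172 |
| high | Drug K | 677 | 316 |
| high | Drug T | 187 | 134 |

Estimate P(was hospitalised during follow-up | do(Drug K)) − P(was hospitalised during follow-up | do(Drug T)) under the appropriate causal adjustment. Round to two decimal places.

-0.17

Drug K is lower inside every blood pressure stratum but Drug T is lower in aggregate. Whether to stratify depends on how blood pressure relates to the drug.
Blood pressure satisfies the back-door criterion: it is not a descendant of the drug, and it blocks the spurious path from drug to outcome. Adjusting for it (i.e., using the within-blood pressure rates) gives the causal effect.
Adjusting over the population distribution of blood pressure: 0.520·(0.123−0.223) + 0.480·(0.467−0.717) = -0.172.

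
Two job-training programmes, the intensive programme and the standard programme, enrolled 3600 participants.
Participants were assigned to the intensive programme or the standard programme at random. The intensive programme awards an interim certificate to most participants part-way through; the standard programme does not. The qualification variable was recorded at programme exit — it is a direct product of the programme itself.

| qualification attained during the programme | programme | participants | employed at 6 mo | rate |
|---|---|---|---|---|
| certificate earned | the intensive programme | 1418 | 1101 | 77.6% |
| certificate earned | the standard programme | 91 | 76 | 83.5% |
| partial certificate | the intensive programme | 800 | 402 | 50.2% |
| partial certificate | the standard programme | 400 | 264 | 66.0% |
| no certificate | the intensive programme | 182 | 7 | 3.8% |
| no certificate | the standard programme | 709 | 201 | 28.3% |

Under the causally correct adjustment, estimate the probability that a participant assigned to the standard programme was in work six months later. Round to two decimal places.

0.45

the standard programme is higher inside every qualification attained during the programme stratum but the intensive programme is higher in aggregate. Whether to stratify depends on how qualification attained during the programme relates to the programme.
Qualification attained during the programme lies on the pathway programme → qualification attained during the programme → outcome, so adjusting for it blocks the indirect effect. For the total causal effect of programme, use the unadjusted pooled rates.
So P(outcome | do(the standard programme)) is just the pooled rate for the standard programme: 541/1200 = 0.451.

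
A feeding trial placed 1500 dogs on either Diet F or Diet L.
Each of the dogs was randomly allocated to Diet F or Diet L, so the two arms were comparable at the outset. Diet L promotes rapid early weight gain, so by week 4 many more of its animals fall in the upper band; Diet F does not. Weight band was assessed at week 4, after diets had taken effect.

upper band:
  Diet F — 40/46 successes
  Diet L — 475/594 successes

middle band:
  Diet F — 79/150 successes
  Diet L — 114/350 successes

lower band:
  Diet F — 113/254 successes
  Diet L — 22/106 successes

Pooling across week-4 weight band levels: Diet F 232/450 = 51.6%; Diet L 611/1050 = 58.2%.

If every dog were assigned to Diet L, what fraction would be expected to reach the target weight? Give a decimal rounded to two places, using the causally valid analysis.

0.58

Week-4 weight band here is a post-treatment variable shaped by the diet; conditioning on it would introduce bias rather than remove it. The overall comparison is the causal one.
So P(outcome | do(Diet L)) is just the pooled rate for Diet L: 611/1050 = 0.582.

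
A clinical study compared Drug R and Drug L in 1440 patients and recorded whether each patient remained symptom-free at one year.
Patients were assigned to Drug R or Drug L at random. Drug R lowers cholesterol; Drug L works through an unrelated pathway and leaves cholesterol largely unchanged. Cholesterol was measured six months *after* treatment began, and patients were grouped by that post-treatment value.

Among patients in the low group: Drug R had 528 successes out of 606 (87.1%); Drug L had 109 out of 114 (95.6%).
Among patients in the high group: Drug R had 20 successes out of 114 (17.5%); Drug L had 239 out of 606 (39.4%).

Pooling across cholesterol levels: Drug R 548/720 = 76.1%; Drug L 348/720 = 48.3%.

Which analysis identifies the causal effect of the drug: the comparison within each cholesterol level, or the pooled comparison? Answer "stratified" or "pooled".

Because the drug influences cholesterol, cholesterol is a post-treatment mediator, not a confounder. Stratifying on it would bias the estimate; the causal effect is the crude pooled difference.
Pooled: Drug R 76.1% vs Drug L 48.3%; Drug R is higher overall.

pooled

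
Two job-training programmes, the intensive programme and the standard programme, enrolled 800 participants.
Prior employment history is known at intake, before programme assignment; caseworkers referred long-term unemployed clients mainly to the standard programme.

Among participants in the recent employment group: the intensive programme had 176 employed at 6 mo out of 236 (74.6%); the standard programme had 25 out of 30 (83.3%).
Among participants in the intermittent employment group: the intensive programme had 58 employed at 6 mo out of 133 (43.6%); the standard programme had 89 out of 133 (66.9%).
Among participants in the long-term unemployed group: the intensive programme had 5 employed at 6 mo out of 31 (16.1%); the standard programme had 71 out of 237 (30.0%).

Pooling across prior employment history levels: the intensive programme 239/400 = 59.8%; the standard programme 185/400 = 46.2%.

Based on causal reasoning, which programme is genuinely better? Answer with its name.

the standard programme

Prior employment history differs across programmes for reasons unrelated to any effect of the programme itself, and it separately predicts the outcome — a classic confounder. We must compare within prior employment history levels.
Within each level — recent employment: 74.6% vs 83.3%; intermittent employment: 43.6% vs 66.9%; long-term unemployed: 16.1% vs 30.0% — the standard programme is higher every time.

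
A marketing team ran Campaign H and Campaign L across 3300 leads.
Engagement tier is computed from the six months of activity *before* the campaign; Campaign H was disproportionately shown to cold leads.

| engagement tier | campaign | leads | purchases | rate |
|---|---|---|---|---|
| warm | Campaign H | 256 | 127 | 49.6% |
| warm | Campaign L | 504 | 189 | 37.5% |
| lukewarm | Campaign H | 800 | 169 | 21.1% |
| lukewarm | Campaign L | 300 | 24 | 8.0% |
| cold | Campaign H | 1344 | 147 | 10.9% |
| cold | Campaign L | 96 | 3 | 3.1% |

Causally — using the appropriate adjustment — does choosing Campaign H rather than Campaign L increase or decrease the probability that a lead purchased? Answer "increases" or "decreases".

Engagement tier satisfies the back-door criterion: it is not a descendant of the campaign, and it blocks the spurious path from campaign to outcome. Adjusting for it (i.e., using the within-engagement tier rates) gives the causal effect.
Within each level — warm: 49.6% vs 37.5%; lukewarm: 21.1% vs 8.0%; cold: 10.9% vs 3.1% — Campaign H is higher every time.

increases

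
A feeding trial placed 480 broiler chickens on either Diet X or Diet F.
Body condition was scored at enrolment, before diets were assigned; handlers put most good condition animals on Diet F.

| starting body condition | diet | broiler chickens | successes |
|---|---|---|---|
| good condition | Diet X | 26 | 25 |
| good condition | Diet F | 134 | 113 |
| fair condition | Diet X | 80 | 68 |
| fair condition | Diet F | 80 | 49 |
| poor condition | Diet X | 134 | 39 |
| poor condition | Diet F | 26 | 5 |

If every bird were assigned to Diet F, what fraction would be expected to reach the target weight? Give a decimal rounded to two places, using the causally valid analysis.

0.55

Here starting body condition is a common cause — it drives both which diet a case falls under and the outcome. The crude comparison mixes populations; the stratum-specific rates are the causally relevant ones.
Standardising Diet F to the population starting body condition mix: 0.333·113/134 + 0.333·49/80 + 0.333·5/26 = 0.549.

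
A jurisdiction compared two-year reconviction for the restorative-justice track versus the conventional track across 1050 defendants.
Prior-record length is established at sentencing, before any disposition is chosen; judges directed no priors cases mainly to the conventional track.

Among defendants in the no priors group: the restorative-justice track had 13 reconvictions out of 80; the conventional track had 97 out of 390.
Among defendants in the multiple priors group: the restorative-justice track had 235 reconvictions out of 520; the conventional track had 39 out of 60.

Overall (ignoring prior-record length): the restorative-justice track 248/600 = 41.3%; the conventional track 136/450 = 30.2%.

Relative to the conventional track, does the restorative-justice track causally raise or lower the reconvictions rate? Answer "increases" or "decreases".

Prior-record length satisfies the back-door criterion: it is not a descendant of the disposition, and it blocks the spurious path from disposition to outcome. Adjusting for it (i.e., using the within-prior-record length rates) gives the causal effect.
Within each level — no priors: 16.2% vs 24.9%; multiple priors: 45.2% vs 65.0% — the restorative-justice track is lower every time.

decreases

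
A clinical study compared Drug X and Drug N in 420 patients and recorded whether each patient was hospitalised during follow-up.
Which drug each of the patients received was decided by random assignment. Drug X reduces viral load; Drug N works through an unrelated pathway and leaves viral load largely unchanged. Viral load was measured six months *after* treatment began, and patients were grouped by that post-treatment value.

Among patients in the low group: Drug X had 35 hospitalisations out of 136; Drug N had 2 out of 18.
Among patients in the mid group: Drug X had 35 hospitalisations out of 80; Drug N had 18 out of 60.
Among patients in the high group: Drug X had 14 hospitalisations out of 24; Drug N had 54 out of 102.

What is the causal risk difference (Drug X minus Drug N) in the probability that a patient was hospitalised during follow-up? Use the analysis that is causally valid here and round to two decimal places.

Viral load lies on the pathway drug → viral load → outcome, so adjusting for it blocks the indirect effect. For the total causal effect of drug, use the unadjusted pooled rates.
The causal difference is the pooled difference: 0.350 − 0.411 = -0.061.

-0.06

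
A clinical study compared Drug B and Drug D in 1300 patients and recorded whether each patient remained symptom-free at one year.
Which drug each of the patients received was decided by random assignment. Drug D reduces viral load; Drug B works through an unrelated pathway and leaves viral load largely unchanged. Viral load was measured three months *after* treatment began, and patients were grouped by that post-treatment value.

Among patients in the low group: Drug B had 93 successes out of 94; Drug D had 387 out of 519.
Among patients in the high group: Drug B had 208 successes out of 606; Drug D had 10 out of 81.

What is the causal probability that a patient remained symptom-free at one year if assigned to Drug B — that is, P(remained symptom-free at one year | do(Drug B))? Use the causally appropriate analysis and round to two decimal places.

0.43

Viral load is downstream of the drug. One should not condition on a consequence of treatment, so the overall rates are the right comparison.
So P(outcome | do(Drug B)) is just the pooled rate for Drug B: 301/700 = 0.430.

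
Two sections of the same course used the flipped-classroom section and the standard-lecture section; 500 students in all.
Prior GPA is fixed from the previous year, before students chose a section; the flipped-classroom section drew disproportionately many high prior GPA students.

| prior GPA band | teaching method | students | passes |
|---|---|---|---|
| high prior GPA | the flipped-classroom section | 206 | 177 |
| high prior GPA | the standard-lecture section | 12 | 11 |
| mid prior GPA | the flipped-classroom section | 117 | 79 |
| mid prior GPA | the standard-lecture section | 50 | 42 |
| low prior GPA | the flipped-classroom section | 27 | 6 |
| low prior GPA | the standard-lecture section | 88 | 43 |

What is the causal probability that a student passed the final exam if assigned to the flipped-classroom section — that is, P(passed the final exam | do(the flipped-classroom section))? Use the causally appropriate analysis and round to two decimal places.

The stratified and pooled comparisons disagree (the standard-lecture section wins within each prior GPA band; the flipped-classroom section wins overall), so the answer turns on the causal role of prior GPA band.
Prior GPA band satisfies the back-door criterion: it is not a descendant of the teaching method, and it blocks the spurious path from teaching method to outcome. Adjusting for it (i.e., using the within-prior GPA band rates) gives the causal effect.
Standardising the flipped-classroom section to the population prior GPA band mix: 0.436·177/206 + 0.334·79/117 + 0.230·6/27 = 0.651.

0.65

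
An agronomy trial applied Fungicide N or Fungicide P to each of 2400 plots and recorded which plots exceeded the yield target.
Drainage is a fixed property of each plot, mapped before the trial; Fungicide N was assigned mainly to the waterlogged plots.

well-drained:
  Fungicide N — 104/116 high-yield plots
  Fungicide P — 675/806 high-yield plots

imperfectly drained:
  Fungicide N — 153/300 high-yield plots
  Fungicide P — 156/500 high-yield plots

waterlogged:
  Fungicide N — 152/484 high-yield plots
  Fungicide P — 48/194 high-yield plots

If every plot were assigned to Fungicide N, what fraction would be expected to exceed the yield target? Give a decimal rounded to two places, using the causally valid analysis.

0.60

Field drainage is set before the fungicide has any effect — it is not caused by the fungicide — and it independently drives the outcome. That makes it a confounder, so the causal comparison is within field drainage levels.
Standardising Fungicide N to the population field drainage mix: 0.384·104/116 + 0.333·153/300 + 0.282·152/484 = 0.603.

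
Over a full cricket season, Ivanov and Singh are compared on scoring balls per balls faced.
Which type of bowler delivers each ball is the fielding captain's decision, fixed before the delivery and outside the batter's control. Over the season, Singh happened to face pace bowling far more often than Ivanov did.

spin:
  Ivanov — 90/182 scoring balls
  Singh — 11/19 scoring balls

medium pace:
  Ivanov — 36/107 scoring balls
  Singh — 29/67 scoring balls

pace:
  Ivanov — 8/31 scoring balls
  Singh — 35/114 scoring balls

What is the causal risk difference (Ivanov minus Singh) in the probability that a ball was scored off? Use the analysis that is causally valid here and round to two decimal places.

Singh is higher inside every bowling type stratum but Ivanov is higher in aggregate. Whether to stratify depends on how bowling type relates to the player.
Nothing the player does changes bowling type; the imbalance is an allocation artefact. With bowling type also predicting the outcome, the pooled figure is confounded, and the within-stratum comparison is the causal one.
Adjusting over the population distribution of bowling type: 0.387·(0.495−0.579) + 0.335·(0.336−0.433) + 0.279·(0.258−0.307) = -0.079.

-0.08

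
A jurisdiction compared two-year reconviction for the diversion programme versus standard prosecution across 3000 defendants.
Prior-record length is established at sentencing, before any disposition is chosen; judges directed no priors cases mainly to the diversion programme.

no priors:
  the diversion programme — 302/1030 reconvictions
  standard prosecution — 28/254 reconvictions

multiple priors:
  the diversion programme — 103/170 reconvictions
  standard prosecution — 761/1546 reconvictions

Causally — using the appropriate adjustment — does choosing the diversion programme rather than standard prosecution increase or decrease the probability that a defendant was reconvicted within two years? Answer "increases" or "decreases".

increases

The prior-record length-specific comparison favours standard prosecution throughout, but the pooled figures favour the diversion programme. The question is whether to condition on prior-record length.
The imbalance in prior-record length arose from how defendants were allocated, not from anything the disposition did; and prior-record length independently affects the outcome. The pooled gap is confounded — condition on prior-record length.
Within each level — no priors: 29.3% vs 11.0%; multiple priors: 60.6% vs 49.2% — standard prosecution is lower every time.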